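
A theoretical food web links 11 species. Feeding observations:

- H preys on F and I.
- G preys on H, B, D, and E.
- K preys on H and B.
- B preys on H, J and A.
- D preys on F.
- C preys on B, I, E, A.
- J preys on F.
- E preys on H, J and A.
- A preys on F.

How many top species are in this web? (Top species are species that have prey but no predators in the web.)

Top species (has prey, but nothing eats it): G, C, K.
Count: 3.

3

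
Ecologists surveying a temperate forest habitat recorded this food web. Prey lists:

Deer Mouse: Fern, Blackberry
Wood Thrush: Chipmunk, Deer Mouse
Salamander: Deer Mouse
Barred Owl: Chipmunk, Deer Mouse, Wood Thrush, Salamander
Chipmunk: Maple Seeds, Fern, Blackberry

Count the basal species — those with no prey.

Basal species (no prey listed): Maple Seeds, Fern, Blackberry.
Count: 3.

3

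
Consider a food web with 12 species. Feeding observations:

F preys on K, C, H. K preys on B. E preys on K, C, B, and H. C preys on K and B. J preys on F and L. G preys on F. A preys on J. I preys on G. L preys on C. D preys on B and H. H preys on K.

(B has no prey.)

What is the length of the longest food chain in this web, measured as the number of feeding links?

5 links

One longest chain: B → K → C → L → J → A.
It has 6 species and 5 links.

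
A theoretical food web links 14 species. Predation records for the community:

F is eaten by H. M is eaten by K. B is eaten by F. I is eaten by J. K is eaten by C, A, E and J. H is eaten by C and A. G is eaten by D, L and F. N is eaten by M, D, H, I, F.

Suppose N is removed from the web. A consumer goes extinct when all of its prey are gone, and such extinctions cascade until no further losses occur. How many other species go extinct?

5

Remove N.
Round 1: I (all prey gone), M (all prey gone) → extinct.
Round 2: K (all prey gone) → extinct.
Round 3: E (all prey gone), J (all prey gone) → extinct.
No further losses. Total secondary extinctions: 5.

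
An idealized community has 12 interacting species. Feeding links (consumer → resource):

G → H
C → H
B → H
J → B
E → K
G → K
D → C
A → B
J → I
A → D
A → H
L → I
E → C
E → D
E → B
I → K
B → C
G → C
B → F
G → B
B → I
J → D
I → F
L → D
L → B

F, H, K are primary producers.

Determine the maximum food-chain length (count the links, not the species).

3 links

One longest chain: H → C → D → J.
It has 4 species and 3 links.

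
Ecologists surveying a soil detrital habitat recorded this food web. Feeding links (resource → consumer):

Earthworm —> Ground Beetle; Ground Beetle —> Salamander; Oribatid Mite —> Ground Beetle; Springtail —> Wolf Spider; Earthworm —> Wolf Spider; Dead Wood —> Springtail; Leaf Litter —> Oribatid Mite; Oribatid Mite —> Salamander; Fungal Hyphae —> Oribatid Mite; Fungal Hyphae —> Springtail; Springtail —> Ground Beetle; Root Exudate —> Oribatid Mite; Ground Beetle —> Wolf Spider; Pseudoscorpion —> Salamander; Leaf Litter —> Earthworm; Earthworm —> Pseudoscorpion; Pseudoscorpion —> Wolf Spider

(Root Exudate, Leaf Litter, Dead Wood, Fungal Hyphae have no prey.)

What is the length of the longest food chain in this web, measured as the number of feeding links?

3 links

One longest chain: Dead Wood → Springtail → Ground Beetle → Wolf Spider.
It has 4 species and 3 links.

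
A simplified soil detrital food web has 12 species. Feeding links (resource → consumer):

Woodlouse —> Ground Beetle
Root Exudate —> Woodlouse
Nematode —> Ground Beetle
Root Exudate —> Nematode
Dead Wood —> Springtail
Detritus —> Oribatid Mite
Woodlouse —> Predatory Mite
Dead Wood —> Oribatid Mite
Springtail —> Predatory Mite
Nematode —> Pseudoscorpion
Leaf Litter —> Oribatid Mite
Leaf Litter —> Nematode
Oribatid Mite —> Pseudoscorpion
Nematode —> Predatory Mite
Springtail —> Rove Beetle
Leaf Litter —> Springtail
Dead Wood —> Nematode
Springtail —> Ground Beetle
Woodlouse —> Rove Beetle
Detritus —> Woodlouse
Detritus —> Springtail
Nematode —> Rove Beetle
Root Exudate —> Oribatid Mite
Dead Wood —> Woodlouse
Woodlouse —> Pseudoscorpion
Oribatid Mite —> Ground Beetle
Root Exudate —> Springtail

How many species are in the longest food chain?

3 species

One longest chain: Dead Wood → Nematode → Rove Beetle.
It has 3 species and 2 links.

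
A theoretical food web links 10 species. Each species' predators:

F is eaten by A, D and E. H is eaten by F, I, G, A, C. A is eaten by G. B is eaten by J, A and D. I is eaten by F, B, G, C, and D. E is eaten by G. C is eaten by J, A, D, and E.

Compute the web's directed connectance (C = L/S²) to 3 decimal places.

The web has S = 10 species and L = 22 feeding links.
C = L / S² = 22 / 100 = 0.2200 ≈ 0.220.

C = 0.220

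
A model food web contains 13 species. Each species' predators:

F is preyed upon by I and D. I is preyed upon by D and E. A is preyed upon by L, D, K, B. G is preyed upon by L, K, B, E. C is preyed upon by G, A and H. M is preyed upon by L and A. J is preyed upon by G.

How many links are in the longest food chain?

2 links

One longest chain: C → A → D.
It has 3 species and 2 links.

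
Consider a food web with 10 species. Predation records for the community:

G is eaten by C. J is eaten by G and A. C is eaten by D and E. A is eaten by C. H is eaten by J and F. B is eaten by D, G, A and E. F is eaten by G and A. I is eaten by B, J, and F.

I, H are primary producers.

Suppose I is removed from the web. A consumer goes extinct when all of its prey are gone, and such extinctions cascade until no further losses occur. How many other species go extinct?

Remove I.
Round 1: B (all prey gone) → extinct.
No further losses. Total secondary extinctions: 1.

1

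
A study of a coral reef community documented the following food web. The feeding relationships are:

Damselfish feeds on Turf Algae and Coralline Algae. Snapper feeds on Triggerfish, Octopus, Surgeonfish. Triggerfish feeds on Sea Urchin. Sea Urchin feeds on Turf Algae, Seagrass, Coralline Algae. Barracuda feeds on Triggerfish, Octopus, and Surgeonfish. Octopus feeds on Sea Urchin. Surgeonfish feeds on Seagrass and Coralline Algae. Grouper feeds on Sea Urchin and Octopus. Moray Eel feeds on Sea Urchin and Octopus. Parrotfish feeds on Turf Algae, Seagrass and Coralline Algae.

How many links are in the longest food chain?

3 links

One longest chain: Seagrass → Sea Urchin → Octopus → Snapper.
It has 4 species and 3 links.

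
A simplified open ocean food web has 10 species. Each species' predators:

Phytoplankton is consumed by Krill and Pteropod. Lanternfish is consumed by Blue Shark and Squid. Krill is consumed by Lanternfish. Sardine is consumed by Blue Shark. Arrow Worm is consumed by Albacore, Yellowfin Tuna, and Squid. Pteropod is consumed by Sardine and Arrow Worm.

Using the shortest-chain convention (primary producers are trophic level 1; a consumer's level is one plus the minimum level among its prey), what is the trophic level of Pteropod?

Trophic level 2

Phytoplankton is a producer → level 1.
Pteropod eats Phytoplankton → level 2.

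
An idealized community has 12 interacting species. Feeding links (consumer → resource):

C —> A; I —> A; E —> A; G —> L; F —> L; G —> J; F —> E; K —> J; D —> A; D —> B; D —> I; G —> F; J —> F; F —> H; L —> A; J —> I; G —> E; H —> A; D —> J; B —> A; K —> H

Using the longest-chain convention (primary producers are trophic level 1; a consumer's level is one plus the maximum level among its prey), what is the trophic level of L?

Trophic level 2

A is a producer → level 1.
L eats A → level 2.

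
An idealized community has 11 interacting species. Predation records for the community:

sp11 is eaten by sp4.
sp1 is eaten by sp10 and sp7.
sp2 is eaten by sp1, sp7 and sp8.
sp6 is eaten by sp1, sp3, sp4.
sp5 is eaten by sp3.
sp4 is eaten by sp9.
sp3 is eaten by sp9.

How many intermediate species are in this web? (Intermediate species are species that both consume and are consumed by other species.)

Intermediate species (has both prey and predators): sp1, sp4, sp3.
Count: 3.

3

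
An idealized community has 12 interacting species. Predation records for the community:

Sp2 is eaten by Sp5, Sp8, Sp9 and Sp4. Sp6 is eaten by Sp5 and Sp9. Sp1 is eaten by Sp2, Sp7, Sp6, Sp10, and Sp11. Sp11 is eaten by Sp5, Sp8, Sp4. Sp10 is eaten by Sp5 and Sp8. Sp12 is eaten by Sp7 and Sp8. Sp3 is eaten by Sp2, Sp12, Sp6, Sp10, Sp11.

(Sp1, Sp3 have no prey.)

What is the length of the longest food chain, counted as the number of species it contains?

3 species

One longest chain: Sp3 → Sp12 → Sp7.
It has 3 species and 2 links.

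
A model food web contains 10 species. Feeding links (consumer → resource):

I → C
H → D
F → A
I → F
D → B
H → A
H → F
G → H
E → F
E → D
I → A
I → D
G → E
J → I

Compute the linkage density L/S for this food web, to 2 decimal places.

There are L = 14 links among S = 10 species.
L/S = 14/10 = 1.4000 ≈ 1.40.

L/S = 1.40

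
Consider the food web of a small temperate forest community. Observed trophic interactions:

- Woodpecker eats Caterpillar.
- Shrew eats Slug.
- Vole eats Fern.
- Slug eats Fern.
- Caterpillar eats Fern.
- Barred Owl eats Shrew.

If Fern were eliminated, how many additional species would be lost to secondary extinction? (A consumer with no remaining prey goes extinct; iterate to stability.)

6

Remove Fern.
Round 1: Slug (all prey gone), Caterpillar (all prey gone), Vole (all prey gone) → extinct.
Round 2: Shrew (all prey gone), Woodpecker (all prey gone) → extinct.
Round 3: Barred Owl (all prey gone) → extinct.
No further losses. Total secondary extinctions: 6.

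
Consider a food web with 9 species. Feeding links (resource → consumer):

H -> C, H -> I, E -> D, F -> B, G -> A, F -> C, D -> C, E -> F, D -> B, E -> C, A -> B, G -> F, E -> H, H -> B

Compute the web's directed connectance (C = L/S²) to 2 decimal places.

C = 0.17

The web has S = 9 species and L = 14 feeding links.
C = L / S² = 14 / 81 = 0.1728 ≈ 0.17.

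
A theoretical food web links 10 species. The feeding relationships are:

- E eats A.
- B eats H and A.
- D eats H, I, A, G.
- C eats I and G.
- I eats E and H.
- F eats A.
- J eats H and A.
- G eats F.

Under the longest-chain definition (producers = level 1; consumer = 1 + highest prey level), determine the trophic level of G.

A is a producer → level 1.
F eats A → level 2.
G eats F → level 3.

Trophic level 3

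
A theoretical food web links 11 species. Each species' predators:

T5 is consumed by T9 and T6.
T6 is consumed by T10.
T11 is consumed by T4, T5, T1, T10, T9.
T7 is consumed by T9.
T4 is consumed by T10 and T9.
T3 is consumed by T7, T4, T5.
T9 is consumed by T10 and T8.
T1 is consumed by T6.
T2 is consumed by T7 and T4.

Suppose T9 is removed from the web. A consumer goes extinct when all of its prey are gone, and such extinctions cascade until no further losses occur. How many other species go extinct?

Remove T9.
Round 1: T8 (all prey gone) → extinct.
No further losses. Total secondary extinctions: 1.

1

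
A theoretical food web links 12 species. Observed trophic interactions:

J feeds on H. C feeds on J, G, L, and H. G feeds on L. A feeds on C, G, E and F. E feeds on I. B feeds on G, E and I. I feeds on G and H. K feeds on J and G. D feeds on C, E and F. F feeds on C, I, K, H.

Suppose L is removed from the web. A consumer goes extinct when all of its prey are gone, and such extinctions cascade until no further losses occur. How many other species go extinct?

Remove L.
Round 1: G (all prey gone) → extinct.
No further losses. Total secondary extinctions: 1.

1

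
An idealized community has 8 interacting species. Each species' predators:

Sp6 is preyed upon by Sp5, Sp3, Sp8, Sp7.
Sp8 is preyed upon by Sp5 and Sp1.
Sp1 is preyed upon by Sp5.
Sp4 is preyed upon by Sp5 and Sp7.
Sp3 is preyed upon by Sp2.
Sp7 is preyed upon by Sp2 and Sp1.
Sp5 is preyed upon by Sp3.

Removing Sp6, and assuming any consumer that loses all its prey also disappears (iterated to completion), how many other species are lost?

1

Remove Sp6.
Round 1: Sp8 (all prey gone) → extinct.
No further losses. Total secondary extinctions: 1.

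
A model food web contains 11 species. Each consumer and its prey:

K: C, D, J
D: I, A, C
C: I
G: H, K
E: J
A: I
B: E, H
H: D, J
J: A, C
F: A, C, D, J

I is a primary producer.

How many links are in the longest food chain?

One longest chain: I → A → D → K → G.
It has 5 species and 4 links.

4 links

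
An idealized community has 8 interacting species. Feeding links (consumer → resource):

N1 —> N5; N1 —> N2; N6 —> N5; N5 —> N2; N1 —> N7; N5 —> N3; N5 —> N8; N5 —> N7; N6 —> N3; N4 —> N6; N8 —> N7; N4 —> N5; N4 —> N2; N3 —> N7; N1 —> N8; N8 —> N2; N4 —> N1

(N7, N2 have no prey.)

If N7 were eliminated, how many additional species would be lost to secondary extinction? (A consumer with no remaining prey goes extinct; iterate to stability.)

Remove N7.
Round 1: N3 (all prey gone) → extinct.
No further losses. Total secondary extinctions: 1.

1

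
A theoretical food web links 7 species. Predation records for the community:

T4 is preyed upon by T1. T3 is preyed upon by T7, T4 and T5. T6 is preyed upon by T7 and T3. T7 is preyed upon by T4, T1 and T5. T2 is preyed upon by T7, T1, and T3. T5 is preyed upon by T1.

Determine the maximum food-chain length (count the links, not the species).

One longest chain: T2 → T3 → T7 → T4 → T1.
It has 5 species and 4 links.

4 links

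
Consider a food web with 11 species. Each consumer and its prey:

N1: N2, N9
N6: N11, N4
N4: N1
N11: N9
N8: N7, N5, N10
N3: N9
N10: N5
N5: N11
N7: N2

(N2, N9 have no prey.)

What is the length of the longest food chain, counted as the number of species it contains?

One longest chain: N9 → N11 → N5 → N10 → N8.
It has 5 species and 4 links.

5 species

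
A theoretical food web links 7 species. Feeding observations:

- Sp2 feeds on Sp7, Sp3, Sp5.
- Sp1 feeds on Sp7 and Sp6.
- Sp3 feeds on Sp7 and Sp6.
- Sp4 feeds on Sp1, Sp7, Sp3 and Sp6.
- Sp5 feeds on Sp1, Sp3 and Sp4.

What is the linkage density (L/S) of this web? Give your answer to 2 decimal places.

There are L = 14 links among S = 7 species.
L/S = 14/7 = 2.0000 ≈ 2.00.

L/S = 2.00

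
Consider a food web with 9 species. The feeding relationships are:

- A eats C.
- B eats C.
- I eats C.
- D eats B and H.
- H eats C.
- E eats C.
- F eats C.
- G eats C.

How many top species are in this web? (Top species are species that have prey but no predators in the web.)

Top species (has prey, but nothing eats it): A, F, E, G, I, D.
Count: 6.

6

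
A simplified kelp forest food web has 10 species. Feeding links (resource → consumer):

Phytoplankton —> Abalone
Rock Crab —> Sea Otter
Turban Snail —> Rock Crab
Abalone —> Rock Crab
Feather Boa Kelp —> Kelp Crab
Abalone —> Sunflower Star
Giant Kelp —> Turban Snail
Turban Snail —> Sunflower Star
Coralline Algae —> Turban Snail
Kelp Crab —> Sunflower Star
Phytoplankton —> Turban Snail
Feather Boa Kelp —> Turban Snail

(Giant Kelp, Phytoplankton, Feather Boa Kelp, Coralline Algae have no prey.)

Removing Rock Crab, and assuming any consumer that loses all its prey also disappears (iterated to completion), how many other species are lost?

1

Remove Rock Crab.
Round 1: Sea Otter (all prey gone) → extinct.
No further losses. Total secondary extinctions: 1.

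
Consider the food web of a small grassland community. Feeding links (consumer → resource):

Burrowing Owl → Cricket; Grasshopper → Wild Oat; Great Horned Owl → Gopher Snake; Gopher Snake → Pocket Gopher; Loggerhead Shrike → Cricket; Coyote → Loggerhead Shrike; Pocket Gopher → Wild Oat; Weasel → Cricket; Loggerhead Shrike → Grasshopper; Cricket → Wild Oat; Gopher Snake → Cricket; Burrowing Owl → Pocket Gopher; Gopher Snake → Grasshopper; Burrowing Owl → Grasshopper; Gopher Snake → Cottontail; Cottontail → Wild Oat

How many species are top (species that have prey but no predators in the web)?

Top species (has prey, but nothing eats it): Weasel, Burrowing Owl, Coyote, Great Horned Owl.
Count: 4.

4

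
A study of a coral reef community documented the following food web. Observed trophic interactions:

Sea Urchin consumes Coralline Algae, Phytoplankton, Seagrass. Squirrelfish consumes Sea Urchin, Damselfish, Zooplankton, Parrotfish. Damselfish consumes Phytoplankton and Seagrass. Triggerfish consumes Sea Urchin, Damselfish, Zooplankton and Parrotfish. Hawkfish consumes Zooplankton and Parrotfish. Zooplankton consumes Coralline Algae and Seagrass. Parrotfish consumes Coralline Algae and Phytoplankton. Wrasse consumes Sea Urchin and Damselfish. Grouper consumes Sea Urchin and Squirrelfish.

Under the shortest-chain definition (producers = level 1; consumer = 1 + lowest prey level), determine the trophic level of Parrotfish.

Trophic level 2

Phytoplankton is a producer → level 1.
Parrotfish eats Phytoplankton → level 2.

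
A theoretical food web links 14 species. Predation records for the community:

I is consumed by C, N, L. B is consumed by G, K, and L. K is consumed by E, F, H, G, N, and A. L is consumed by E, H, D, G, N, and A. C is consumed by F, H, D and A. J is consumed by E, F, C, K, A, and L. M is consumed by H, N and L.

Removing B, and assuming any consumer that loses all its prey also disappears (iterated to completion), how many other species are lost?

0

Remove B.
Every predator of it retains at least one other prey: L still has M, J, I; K still has J; G still has L, K.
No consumer loses all prey, so no secondary extinctions occur.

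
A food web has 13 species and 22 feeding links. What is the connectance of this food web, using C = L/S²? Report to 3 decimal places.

C = 0.130

The web has S = 13 species and L = 22 feeding links.
C = L / S² = 22 / 169 = 0.1302 ≈ 0.130.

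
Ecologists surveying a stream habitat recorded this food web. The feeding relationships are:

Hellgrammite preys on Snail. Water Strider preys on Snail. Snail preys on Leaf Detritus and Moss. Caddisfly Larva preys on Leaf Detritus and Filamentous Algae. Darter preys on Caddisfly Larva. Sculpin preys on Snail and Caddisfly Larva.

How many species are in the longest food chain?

3 species

One longest chain: Moss → Snail → Hellgrammite.
It has 3 species and 2 links.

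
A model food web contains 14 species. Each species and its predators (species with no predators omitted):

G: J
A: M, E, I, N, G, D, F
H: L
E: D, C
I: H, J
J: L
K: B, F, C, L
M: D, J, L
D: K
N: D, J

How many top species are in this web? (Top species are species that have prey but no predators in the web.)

Top species (has prey, but nothing eats it): B, F, C, L.
Count: 4.

4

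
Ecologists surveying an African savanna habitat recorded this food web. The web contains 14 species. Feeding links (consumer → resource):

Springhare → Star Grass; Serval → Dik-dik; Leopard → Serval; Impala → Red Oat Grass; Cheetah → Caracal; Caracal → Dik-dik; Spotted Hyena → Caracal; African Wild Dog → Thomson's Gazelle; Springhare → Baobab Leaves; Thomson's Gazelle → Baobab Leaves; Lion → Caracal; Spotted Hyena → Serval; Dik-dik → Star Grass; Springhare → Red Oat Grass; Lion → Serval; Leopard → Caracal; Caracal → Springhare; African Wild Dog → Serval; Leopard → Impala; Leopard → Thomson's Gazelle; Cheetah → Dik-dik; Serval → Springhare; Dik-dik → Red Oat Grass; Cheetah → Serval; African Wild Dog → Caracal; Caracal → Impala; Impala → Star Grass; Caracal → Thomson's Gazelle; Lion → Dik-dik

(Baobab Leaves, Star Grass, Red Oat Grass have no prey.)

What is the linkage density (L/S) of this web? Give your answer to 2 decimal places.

L/S = 2.07

There are L = 29 links among S = 14 species.
L/S = 29/14 = 2.0714 ≈ 2.07.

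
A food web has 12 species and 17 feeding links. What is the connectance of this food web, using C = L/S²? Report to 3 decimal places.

The web has S = 12 species and L = 17 feeding links.
C = L / S² = 17 / 144 = 0.1181 ≈ 0.118.

C = 0.118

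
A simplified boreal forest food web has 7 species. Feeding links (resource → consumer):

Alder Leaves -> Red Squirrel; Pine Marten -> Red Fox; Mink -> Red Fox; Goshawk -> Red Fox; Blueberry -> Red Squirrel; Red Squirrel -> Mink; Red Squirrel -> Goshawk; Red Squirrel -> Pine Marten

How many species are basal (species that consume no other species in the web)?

Basal species (no prey listed): Blueberry, Alder Leaves.
Count: 2.

2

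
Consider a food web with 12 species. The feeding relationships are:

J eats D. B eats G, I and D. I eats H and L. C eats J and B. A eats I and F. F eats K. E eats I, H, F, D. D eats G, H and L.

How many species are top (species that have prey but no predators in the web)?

3

Top species (has prey, but nothing eats it): A, E, C.
Count: 3.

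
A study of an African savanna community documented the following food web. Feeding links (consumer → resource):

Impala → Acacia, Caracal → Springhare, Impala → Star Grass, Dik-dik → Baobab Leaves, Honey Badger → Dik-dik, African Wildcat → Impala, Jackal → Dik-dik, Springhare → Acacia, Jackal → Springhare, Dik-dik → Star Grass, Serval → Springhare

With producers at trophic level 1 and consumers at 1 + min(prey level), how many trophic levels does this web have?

3

Producers (level 1): Baobab Leaves, Star Grass, Acacia.
Following each consumer down to its lowest-level prey: Acacia → Springhare → Caracal (levels 1 through 3).
All prey of Caracal (Springhare 2) are at level 2 or above, so Caracal is at level 1 + 2 = 3.
Every consumer has at least one prey at level 2 or below, so none exceeds level 3.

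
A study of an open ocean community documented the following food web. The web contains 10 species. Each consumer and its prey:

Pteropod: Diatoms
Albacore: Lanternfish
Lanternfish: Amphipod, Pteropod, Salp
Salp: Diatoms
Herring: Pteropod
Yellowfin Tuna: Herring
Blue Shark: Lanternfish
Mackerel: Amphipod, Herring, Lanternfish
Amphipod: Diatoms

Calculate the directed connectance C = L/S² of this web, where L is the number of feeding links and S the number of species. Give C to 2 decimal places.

The web has S = 10 species and L = 13 feeding links.
C = L / S² = 13 / 100 = 0.1300 ≈ 0.13.

C = 0.13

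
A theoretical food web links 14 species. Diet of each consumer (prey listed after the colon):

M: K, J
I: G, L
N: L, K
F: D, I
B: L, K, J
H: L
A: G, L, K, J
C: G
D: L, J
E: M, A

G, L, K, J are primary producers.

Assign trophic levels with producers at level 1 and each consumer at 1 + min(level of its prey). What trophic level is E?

K is a producer → level 1.
M eats K → level 2.
E eats M → level 3.
No prey of E is below level 2, so 3 is the minimum.

Trophic level 3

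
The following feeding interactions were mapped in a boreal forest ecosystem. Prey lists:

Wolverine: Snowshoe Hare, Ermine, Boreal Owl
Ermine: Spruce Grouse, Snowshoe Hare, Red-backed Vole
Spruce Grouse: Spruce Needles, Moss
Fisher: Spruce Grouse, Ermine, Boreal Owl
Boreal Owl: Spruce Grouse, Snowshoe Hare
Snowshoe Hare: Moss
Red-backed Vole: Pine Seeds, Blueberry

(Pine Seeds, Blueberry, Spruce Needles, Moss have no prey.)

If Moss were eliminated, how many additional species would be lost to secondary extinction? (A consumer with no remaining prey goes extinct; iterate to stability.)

Remove Moss.
Round 1: Snowshoe Hare (all prey gone) → extinct.
No further losses. Total secondary extinctions: 1.

1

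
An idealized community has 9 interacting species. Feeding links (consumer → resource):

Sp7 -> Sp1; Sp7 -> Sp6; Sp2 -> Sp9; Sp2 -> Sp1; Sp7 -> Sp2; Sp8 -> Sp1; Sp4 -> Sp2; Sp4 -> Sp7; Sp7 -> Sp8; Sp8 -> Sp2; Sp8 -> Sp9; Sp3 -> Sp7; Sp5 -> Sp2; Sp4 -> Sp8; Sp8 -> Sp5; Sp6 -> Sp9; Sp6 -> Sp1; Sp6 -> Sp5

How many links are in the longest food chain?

5 links

One longest chain: Sp9 → Sp2 → Sp5 → Sp6 → Sp7 → Sp3.
It has 6 species and 5 links.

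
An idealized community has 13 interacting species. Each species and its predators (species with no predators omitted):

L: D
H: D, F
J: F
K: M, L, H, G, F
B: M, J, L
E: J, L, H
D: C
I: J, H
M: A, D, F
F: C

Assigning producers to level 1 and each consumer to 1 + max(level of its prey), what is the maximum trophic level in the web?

4

Producers (level 1): E, I, B, K.
B → M → D → C gives C level 4.
No species has a prey at level 4, so no species reaches level 5.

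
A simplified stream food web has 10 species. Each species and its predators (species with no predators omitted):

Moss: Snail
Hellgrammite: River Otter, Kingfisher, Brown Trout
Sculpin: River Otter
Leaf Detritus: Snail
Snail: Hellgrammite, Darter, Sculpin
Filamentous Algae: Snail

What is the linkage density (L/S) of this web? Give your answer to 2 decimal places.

There are L = 10 links among S = 10 species.
L/S = 10/10 = 1.0000 ≈ 1.00.

L/S = 1.00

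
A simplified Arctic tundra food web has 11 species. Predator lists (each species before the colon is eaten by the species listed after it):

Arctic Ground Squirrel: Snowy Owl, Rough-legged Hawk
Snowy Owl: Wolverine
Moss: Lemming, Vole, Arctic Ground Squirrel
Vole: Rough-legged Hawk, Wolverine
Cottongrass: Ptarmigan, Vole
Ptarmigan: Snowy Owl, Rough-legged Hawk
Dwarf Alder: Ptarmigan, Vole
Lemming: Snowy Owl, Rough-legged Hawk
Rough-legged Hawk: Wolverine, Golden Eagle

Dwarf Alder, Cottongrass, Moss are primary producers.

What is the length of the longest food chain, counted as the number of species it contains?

One longest chain: Dwarf Alder → Ptarmigan → Rough-legged Hawk → Wolverine.
It has 4 species and 3 links.

4 species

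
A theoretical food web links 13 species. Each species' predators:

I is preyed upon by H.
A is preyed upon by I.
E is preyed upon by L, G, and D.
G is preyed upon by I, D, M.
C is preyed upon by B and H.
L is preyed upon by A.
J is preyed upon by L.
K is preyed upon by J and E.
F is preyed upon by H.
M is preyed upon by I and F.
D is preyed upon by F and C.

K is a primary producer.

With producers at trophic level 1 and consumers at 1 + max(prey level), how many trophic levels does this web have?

Producers (level 1): K.
K → E → G → D → C → B gives B level 6.
No species has a prey at level 6, so no species reaches level 7.

6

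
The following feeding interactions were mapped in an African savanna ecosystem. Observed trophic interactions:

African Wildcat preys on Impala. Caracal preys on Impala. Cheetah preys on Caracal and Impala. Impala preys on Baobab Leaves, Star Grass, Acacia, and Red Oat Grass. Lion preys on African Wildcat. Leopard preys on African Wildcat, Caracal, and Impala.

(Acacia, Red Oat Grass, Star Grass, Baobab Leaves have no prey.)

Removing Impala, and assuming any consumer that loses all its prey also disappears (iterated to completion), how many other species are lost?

Remove Impala.
Round 1: African Wildcat (all prey gone), Caracal (all prey gone) → extinct.
Round 2: Leopard (all prey gone), Cheetah (all prey gone), Lion (all prey gone) → extinct.
No further losses. Total secondary extinctions: 5.

5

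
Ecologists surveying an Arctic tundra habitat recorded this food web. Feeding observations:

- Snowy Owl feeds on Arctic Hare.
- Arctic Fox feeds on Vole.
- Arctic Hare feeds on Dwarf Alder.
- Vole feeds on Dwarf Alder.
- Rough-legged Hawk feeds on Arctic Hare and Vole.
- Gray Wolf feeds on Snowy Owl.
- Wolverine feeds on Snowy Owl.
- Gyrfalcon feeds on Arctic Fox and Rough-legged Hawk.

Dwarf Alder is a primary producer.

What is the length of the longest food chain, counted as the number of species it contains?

One longest chain: Dwarf Alder → Arctic Hare → Snowy Owl → Wolverine.
It has 4 species and 3 links.

4 species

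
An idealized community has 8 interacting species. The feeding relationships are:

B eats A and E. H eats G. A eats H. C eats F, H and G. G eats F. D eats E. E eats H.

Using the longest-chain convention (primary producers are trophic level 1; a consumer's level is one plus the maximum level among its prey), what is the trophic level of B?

F is a producer → level 1.
G eats F → level 2.
H eats G → level 3.
E eats H → level 4.
B eats E (level 4); other prey at levels: A 4 → level 5.

Trophic level 5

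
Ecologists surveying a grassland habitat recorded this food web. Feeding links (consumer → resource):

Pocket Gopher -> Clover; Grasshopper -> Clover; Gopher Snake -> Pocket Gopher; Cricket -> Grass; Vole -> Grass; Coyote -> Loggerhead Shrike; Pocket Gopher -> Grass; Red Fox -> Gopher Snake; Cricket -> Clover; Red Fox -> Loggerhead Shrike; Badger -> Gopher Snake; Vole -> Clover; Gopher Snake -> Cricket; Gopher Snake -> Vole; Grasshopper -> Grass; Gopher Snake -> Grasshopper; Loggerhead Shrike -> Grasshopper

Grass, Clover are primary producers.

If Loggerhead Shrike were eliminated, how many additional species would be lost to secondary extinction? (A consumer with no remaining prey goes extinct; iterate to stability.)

Remove Loggerhead Shrike.
Round 1: Coyote (all prey gone) → extinct.
No further losses. Total secondary extinctions: 1.

1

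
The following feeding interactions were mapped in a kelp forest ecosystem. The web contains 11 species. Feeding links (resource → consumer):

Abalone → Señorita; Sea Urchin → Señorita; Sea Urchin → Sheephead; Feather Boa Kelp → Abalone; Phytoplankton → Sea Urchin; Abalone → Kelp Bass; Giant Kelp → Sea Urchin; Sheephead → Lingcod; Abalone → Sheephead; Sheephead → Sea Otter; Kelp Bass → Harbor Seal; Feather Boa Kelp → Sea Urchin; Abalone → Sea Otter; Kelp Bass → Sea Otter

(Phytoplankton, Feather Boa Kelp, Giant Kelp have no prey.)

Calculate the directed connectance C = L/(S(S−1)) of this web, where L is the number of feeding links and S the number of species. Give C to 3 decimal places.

The web has S = 11 species and L = 14 feeding links.
C = L / (S(S−1)) = 14 / 110 = 0.1273 ≈ 0.127.

C = 0.127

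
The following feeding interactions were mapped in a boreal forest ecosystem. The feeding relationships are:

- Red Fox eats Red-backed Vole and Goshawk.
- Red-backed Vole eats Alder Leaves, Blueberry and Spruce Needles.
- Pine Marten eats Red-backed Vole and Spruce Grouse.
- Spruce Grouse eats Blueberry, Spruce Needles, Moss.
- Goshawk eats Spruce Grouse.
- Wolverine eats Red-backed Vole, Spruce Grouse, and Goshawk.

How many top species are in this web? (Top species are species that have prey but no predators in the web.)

3

Top species (has prey, but nothing eats it): Pine Marten, Red Fox, Wolverine.
Count: 3.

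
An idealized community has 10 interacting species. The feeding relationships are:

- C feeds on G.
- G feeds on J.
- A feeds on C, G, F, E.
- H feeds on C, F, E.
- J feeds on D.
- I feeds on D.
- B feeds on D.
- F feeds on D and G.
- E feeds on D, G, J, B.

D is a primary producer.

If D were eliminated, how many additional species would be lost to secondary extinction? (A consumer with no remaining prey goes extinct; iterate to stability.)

Remove D.
Round 1: I (all prey gone), J (all prey gone), B (all prey gone) → extinct.
Round 2: G (all prey gone) → extinct.
Round 3: C (all prey gone), F (all prey gone), E (all prey gone) → extinct.
Round 4: H (all prey gone), A (all prey gone) → extinct.
No further losses. Total secondary extinctions: 9.

9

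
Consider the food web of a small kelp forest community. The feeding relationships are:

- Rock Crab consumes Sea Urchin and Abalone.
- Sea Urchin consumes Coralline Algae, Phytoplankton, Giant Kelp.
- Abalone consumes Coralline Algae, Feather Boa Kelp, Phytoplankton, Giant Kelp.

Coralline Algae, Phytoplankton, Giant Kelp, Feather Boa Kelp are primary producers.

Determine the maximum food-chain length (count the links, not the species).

2 links

One longest chain: Coralline Algae → Abalone → Rock Crab.
It has 3 species and 2 links.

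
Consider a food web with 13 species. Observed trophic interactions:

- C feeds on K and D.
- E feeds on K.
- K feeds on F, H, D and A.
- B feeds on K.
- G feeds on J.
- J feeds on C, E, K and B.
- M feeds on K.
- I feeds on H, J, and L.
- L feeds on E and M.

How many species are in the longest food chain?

5 species

One longest chain: D → K → C → J → I.
It has 5 species and 4 links.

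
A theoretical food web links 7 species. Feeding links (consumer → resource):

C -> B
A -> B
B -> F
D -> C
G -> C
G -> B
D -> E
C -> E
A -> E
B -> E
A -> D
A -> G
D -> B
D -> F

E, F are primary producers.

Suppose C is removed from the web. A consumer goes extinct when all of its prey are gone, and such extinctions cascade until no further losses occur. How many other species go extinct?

Remove C.
Every predator of it retains at least one other prey: D still has E, F, B; G still has B.
No consumer loses all prey, so no secondary extinctions occur.

0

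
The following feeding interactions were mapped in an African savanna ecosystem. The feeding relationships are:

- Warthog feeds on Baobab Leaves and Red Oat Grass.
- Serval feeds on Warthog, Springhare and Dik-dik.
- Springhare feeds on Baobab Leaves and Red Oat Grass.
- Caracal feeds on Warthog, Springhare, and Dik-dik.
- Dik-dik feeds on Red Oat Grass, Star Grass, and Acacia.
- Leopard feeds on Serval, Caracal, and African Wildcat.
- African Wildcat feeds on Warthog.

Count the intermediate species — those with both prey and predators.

6

Intermediate species (has both prey and predators): Springhare, Warthog, Dik-dik, Serval, Caracal, African Wildcat.
Count: 6.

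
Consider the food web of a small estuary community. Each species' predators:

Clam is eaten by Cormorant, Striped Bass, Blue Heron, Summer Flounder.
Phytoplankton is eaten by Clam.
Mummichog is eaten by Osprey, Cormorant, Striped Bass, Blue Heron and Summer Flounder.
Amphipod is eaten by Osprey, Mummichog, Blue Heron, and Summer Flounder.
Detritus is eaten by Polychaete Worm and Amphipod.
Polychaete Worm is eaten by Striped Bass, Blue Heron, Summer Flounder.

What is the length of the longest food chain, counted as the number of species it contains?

4 species

One longest chain: Detritus → Amphipod → Mummichog → Summer Flounder.
It has 4 species and 3 links.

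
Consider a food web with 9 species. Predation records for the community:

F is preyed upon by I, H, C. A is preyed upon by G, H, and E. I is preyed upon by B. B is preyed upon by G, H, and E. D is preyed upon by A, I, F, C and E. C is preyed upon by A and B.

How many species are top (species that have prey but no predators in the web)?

3

Top species (has prey, but nothing eats it): G, H, E.
Count: 3.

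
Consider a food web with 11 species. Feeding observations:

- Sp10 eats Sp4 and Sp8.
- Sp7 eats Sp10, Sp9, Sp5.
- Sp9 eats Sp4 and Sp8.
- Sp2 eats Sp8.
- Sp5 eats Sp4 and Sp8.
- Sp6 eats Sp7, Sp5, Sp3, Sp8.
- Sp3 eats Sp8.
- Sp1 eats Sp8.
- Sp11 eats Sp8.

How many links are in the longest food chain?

One longest chain: Sp4 → Sp10 → Sp7 → Sp6.
It has 4 species and 3 links.

3 links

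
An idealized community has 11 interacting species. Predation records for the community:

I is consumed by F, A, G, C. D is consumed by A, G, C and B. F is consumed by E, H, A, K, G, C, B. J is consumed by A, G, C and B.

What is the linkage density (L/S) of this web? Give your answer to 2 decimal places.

L/S = 1.73

There are L = 19 links among S = 11 species.
L/S = 19/11 = 1.7273 ≈ 1.73.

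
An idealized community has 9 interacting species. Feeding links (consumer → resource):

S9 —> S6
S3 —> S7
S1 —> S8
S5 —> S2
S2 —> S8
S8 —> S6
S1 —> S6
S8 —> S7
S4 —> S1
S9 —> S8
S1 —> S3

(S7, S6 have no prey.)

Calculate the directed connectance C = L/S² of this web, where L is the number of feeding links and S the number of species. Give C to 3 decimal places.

C = 0.136

The web has S = 9 species and L = 11 feeding links.
C = L / S² = 11 / 81 = 0.1358 ≈ 0.136.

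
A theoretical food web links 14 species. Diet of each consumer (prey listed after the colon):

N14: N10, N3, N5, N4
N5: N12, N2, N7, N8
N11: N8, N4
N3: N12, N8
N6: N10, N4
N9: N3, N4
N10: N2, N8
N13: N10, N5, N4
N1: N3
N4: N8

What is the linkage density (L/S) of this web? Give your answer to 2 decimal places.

L/S = 1.64

There are L = 23 links among S = 14 species.
L/S = 23/14 = 1.6429 ≈ 1.64.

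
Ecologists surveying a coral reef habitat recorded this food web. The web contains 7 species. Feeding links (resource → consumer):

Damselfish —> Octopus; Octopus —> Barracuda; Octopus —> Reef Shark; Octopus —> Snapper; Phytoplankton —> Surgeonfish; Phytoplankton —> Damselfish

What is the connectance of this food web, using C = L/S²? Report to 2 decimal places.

The web has S = 7 species and L = 6 feeding links.
C = L / S² = 6 / 49 = 0.1224 ≈ 0.12.

C = 0.12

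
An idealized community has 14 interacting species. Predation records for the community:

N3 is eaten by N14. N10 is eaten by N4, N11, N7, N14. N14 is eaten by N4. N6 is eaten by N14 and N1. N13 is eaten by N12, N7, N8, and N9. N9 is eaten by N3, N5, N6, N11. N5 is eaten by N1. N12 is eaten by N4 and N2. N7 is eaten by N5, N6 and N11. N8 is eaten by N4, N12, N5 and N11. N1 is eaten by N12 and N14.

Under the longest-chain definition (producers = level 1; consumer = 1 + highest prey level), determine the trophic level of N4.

N13 is a producer → level 1.
N8 eats N13 → level 2.
N5 eats N8 (level 2); other prey at levels: N7 2, N9 2 → level 3.
N1 eats N5 (level 3); other prey at levels: N6 3 → level 4.
N14 eats N1 (level 4); other prey at levels: N10 1, N3 3, N6 3 → level 5.
N4 eats N14 (level 5); other prey at levels: N10 1, N8 2, N12 5 → level 6.

Trophic level 6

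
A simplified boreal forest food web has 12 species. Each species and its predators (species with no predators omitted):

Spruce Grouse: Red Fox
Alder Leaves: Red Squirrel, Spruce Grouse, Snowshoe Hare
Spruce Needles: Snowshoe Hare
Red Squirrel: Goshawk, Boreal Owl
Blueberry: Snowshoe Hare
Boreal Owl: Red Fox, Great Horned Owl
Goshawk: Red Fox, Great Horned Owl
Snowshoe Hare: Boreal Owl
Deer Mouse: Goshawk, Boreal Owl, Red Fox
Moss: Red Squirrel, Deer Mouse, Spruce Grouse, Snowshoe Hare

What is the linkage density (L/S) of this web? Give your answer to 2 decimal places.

L/S = 1.67

There are L = 20 links among S = 12 species.
L/S = 20/12 = 1.6667 ≈ 1.67.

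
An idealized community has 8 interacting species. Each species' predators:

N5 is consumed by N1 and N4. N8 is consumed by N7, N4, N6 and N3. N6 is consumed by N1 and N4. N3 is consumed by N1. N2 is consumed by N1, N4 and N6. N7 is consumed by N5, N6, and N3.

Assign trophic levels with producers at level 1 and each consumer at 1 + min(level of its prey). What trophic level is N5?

N8 is a producer → level 1.
N7 eats N8 → level 2.
N5 eats N7 → level 3.
No prey of N5 is below level 2, so 3 is the minimum.

Trophic level 3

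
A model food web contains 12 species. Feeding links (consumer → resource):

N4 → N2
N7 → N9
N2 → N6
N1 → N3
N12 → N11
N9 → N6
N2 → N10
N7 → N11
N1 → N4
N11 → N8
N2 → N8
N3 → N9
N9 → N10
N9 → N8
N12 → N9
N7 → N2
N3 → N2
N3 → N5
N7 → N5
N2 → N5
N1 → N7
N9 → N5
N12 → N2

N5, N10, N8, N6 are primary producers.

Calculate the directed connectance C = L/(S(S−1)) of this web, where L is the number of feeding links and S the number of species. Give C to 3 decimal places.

C = 0.174

The web has S = 12 species and L = 23 feeding links.
C = L / (S(S−1)) = 23 / 132 = 0.1742 ≈ 0.174.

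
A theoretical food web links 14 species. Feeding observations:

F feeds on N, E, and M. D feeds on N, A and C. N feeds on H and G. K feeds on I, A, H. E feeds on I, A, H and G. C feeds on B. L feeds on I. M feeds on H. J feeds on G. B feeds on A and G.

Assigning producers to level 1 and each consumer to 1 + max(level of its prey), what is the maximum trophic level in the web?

4

Producers (level 1): G, I, H, A.
G → B → C → D gives D level 4.
No species has a prey at level 4, so no species reaches level 5.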